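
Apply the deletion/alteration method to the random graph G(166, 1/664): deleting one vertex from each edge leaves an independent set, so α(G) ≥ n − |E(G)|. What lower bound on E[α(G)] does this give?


E[|E(G)|] = C(166, 2)·p = 13695 · (1/664) = 165/8.
E[α(G)] ≥ n − E[|E(G)|] = 166 − 165/8 = 1163/8.
Numerically: ≈ 145.375.
(This is only a lower bound; the true E[α(G)] may be larger.)

E[α(G)] ≥ 1163/8 ≈ 145.375.


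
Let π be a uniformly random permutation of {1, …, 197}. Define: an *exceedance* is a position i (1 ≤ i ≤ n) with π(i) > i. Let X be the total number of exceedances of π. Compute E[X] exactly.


Write X = Σ_{i=1}^{197} X_i, where X_i = 1_{π(i) > i}.
For each fixed i, π(i) is uniform over {1, …, 197} (marginal of a uniform permutation), so P[π(i) > i] = (n − i)/n. Summing: Σ_{i=1}^{197} (n − i)/n = (0 + 1 + … + 196)/197 = 197(197 − 1)/(2·197) = (197 − 1)/2.
Hence E[X] = Σ_{i=1}^{197} (197 − i)/197 = 98 ≈ 98.000.

E[X] = 98 = 98.000.


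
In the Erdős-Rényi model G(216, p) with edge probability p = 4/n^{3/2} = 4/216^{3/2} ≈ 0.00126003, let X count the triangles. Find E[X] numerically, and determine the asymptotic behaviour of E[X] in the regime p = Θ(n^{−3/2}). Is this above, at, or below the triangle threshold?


Number of potential triangles: C(216, 3) = 1656360.
Each occurs with probability p³ ≈ (0.00126003)³ ≈ 2.00049787e-09.
By linearity: E[X] = C(216, 3)·p³ ≈ 1656360 · 2.00049787e-09 ≈ 0.003314.
Since α = 3/2 > 1, p = c/n^{3/2} = o(1/n) is below the triangle threshold p ~ 1/n. Asymptotically E[X] ~ (c³/6)·n^{3(1−α)} = (4³/6)·n^{-1.5} → 0, so by Markov's inequality G has no triangles w.h.p.

E[X] ≈ 0.003314; in regime p = Θ(1/n^{3/2}) E[X] tends to 0 (below the triangle threshold p ~ 1/n).


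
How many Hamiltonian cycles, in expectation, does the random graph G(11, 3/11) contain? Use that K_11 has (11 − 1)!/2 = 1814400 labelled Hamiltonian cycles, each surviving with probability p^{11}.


K_11 has (11 − 1)!/2 = 1814400 labelled Hamiltonian cycles.
For each such Hamiltonian cycle H, let X_H = 1 if all 11 edges of H are present in G. Then P[X_H = 1] = p^{11} = (3/11)^{11} = 177147/285311670611.
Summing the indicators: E[X] = Σ_H E[X_H] = 1814400 · p^{11} = 1814400 · 177147/285311670611 = 321415516800/285311670611.
Numerically: E[X] ≈ 1.127.

E[X] = 1814400 · (3/11)^{11} = 321415516800/285311670611 ≈ 1.127.


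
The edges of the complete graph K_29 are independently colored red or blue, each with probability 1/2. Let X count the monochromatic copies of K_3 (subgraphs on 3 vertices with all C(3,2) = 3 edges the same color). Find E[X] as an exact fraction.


Let X = Σ_S X_S over the C(29, 3) = 3654 subsets S of size 3, where X_S = 1 if the K_3 on S is monochromatic.
For a fixed S, the K_3 on S has C(3, 2) = 3 edges. P[all 3 edges red] = (1/2)^3, and likewise for blue, so P[monochromatic] = 2·(1/2)^3 = 2^{1 − 3} = 1/4.
By linearity: E[X] = C(29, 3) · 2^{1 − 3} = 3654 · 1/4 = 1827/2.
Numerically: E[X] ≈ 913.500.

E[X] = C(29,3)·2^(1−C(3,2)) = 1827/2 ≈ 913.500.


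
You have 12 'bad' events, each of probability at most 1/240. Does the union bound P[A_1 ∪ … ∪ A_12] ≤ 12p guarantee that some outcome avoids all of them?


Union bound: P[∪_{i=1}^{12} A_i] ≤ Σ_i P[A_i] ≤ 12·p = 12·(1/240) = 1/20.
Numerically: 1/20 ≈ 0.0500000.
Is 1/20 < 1? YES.
Since P[∪ A_i] ≤ 1/20 < 1, the complement has P[∩ A_i^c] ≥ 1 − 1/20 = 19/20 > 0, so some outcome avoids every A_i.

12·p = 1/20 ≈ 0.0500000; existence CERTIFIED by the union bound.


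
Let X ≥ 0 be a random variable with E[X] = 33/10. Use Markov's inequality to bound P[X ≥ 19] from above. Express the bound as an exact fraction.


μ = E[X] = 33/10, a = 19.
Markov: P[X ≥ 19] ≤ μ/a = (33/10)/19 = 33/190.
Numerically: ≈ 0.17368.
(Since a = 19 > μ = 3.30000, the bound 33/190 is < 1 and informative.)

P[X ≥ 19] ≤ 33/190 ≈ 0.17368.


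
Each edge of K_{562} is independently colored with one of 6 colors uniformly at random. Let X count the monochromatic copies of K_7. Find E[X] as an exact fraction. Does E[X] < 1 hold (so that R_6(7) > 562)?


E[X] = C(562, 7) · 6^{1 − 21} = 3384017972944752 · 6^{−20} = 3384017972944752/3656158440062976.
As a reduced fraction: E[X] = 70500374436349/76169967501312 ≈ 0.9256.
Is E[X] < 1? YES.
Since E[X] < 1, there exists a 6-coloring of K_{562} with no monochromatic K_7; hence R_6(7) > 562.

E[X] = 70500374436349/76169967501312 ≈ 0.9256; E[X] < 1, so R_6(7) > 562.


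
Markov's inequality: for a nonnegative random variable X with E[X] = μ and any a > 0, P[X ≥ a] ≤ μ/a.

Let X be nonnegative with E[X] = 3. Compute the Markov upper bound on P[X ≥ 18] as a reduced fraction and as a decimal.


μ = E[X] = 3, a = 18.
Markov: P[X ≥ 18] ≤ μ/a = (3)/18 = 1/6.
Numerically: ≈ 0.1667.
(Since a = 18 > μ = 3.0000, the bound 1/6 is < 1 and informative.)

P[X ≥ 18] ≤ 1/6 ≈ 0.1667.


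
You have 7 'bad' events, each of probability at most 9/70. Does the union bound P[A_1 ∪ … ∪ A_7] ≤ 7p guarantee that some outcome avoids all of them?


Union bound: P[∪_{i=1}^{7} A_i] ≤ Σ_i P[A_i] ≤ 7·p = 7·(9/70) = 9/10.
Numerically: 9/10 ≈ 0.900.
Is 9/10 < 1? YES.
Since P[∪ A_i] ≤ 9/10 < 1, the complement has P[∩ A_i^c] ≥ 1 − 9/10 = 1/10 > 0, so some outcome avoids every A_i.

7·p = 9/10 ≈ 0.900; existence CERTIFIED by the union bound.


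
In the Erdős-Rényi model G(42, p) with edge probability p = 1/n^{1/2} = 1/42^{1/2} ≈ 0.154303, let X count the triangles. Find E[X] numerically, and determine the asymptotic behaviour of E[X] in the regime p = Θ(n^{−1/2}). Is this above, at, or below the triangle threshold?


Number of potential triangles: C(42, 3) = 11480.
Each occurs with probability p³ ≈ (0.154303)³ ≈ 3.67388928e-03.
By linearity: E[X] = C(42, 3)·p³ ≈ 11480 · 3.67388928e-03 ≈ 42.176249.
Since α = 1/2 < 1, p = c/n^{1/2} ≫ 1/n is above the triangle threshold p ~ 1/n. Asymptotically E[X] ~ (c³/6)·n^{3(1−α)} = (1³/6)·n^{1.5} → ∞; triangles are abundant w.h.p.

E[X] ≈ 42.176249; in regime p = Θ(1/n^{1/2}) E[X] diverges (above the triangle threshold p ~ 1/n).


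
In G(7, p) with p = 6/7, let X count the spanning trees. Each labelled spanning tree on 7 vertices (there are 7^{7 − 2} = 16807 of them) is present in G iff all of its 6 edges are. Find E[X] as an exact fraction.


K_7 has 7^{7 − 2} = 16807 labelled spanning trees.
For each such spanning tree H, let X_H = 1 if all 6 edges of H are present in G. Then P[X_H = 1] = p^{6} = (6/7)^{6} = 46656/117649.
By linearity: E[X] = Σ_H E[X_H] = 16807 · p^{6} = 16807 · 46656/117649 = 46656/7.
Numerically: E[X] ≈ 6665.14.

E[X] = 16807 · (6/7)^{6} = 46656/7 ≈ 6665.14.


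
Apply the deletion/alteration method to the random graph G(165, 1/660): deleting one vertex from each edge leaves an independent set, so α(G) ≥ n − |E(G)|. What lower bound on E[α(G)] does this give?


E[|E(G)|] = C(165, 2)·p = 13530 · (1/660) = 41/2.
E[α(G)] ≥ n − E[|E(G)|] = 165 − 41/2 = 289/2.
Numerically: ≈ 144.500.
(This is only a lower bound; the true E[α(G)] may be larger.)

E[α(G)] ≥ 289/2 ≈ 144.500.


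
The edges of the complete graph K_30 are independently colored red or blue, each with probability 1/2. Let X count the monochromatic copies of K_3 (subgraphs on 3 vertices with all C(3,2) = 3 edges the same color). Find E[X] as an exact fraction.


Let X = Σ_S X_S over the C(30, 3) = 4060 subsets S of size 3, where X_S = 1 if the K_3 on S is monochromatic.
For a fixed S, the K_3 on S has C(3, 2) = 3 edges. P[all 3 edges red] = (1/2)^3, and likewise for blue, so P[monochromatic] = 2·(1/2)^3 = 2^{1 − 3} = 1/4.
By linearity of expectation: E[X] = C(30, 3) · 2^{1 − 3} = 4060 · 1/4 = 1015.
Numerically: E[X] ≈ 1015.0000.

E[X] = C(30,3)·2^(1−C(3,2)) = 1015 ≈ 1015.0000.


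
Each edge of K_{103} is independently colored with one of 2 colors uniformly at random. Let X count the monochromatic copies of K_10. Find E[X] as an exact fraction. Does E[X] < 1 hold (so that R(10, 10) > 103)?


E[X] = C(103, 10) · 2^{1 − 45} = 23591276125340 · 2^{−44} = 23591276125340/17592186044416.
As a reduced fraction: E[X] = 5897819031335/4398046511104 ≈ 1.34101.
Is E[X] < 1? NO.
Since E[X] ≥ 1, the first-moment bound is inconclusive at n = 103; it does NOT by itself certify R(10, 10) > 103.

E[X] = 5897819031335/4398046511104 ≈ 1.34101; E[X] ≥ 1; first-moment method inconclusive here.


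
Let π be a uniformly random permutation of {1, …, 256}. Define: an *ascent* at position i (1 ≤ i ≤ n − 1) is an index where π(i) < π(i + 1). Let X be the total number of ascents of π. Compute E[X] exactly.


Write X = Σ X_I over i = 1, …, 255, with X_I the indicator of one ascent.
There are 255 indicators.
For each fixed i, the pair (π(i), π(i+1)) is a uniformly random ordered pair of distinct values from {1, …, 256}; by symmetry P[π(i) < π(i+1)] = 1/2.
By linearity: E[X] = 255 · (1/2) = (256 − 1) · (1/2) = 255/2 ≈ 127.5000.

E[X] = 255/2 = 127.5000.


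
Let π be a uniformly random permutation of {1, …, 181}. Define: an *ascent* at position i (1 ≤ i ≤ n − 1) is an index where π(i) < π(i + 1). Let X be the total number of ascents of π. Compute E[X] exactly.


Write X = Σ X_I over i = 1, …, 180, with X_I the indicator of one ascent.
There are 180 indicators.
For each fixed i, the pair (π(i), π(i+1)) is a uniformly random ordered pair of distinct values from {1, …, 181}; by symmetry P[π(i) < π(i+1)] = 1/2.
By linearity: E[X] = 180 · (1/2) = (181 − 1) · (1/2) = 90 ≈ 90.000000.

E[X] = 90 = 90.000000.


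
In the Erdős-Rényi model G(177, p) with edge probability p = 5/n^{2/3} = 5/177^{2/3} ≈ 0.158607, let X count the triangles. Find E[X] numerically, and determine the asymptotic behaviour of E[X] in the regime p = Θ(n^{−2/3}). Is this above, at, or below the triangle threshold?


Number of potential triangles: C(177, 3) = 908600.
Each occurs with probability p³ ≈ (0.158607)³ ≈ 3.98991350e-03.
By linearity: E[X] = C(177, 3)·p³ ≈ 908600 · 3.98991350e-03 ≈ 3625.235405.
Since α = 2/3 < 1, p = c/n^{2/3} ≫ 1/n is above the triangle threshold p ~ 1/n. Asymptotically E[X] ~ (c³/6)·n^{3(1−α)} = (5³/6)·n^{1} → ∞; triangles are abundant w.h.p.

E[X] ≈ 3625.235405; in regime p = Θ(1/n^{2/3}) E[X] diverges (above the triangle threshold p ~ 1/n).


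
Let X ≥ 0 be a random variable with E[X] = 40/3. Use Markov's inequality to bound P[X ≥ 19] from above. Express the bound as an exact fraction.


μ = E[X] = 40/3, a = 19.
Markov: P[X ≥ 19] ≤ μ/a = (40/3)/19 = 40/57.
Numerically: ≈ 0.702.
(Since a = 19 > μ = 13.333, the bound 40/57 is < 1 and informative.)

P[X ≥ 19] ≤ 40/57 ≈ 0.702.


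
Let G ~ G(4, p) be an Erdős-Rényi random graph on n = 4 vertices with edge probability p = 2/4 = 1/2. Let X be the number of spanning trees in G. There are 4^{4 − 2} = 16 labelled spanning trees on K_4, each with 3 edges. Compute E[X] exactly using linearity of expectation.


K_4 has 4^{4 − 2} = 16 labelled spanning trees.
For each such spanning tree H, let X_H = 1 if all 3 edges of H are present in G. Then P[X_H = 1] = p^{3} = (1/2)^{3} = 1/8.
By linearity of expectation: E[X] = Σ_H E[X_H] = 16 · p^{3} = 16 · 1/8 = 2.
Numerically: E[X] ≈ 2.

E[X] = 16 · (1/2)^{3} = 2 ≈ 2.


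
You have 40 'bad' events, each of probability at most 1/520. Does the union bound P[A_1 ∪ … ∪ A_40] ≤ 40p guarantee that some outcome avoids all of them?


Union bound: P[∪_{i=1}^{40} A_i] ≤ Σ_i P[A_i] ≤ 40·p = 40·(1/520) = 1/13.
Numerically: 1/13 ≈ 0.077.
Is 1/13 < 1? YES.
Since P[∪ A_i] ≤ 1/13 < 1, the complement has P[∩ A_i^c] ≥ 1 − 1/13 = 12/13 > 0, so some outcome avoids every A_i.

40·p = 1/13 ≈ 0.077; existence CERTIFIED by the union bound.


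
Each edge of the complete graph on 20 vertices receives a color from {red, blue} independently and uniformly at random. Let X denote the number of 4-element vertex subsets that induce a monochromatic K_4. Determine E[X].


Let X = Σ_S X_S over the C(20, 4) = 4845 subsets S of size 4, where X_S = 1 if the K_4 on S is monochromatic.
For a fixed S, the K_4 on S has C(4, 2) = 6 edges. P[all 6 edges red] = (1/2)^6, and likewise for blue, so P[monochromatic] = 2·(1/2)^6 = 2^{1 − 6} = 1/32.
By linearity of expectation: E[X] = C(20, 4) · 2^{1 − 6} = 4845 · 1/32 = 4845/32.
Numerically: E[X] ≈ 151.40625.

E[X] = C(20,4)·2^(1−C(4,2)) = 4845/32 ≈ 151.40625.


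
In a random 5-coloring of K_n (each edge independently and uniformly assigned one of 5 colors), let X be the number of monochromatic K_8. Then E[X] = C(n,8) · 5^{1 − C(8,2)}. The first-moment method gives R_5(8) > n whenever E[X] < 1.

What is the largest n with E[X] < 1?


We need C(n, 8) · 5^{1 − 28} < 1, i.e. C(n, 8) < 5^{28 − 1} = 7450580596923828125.
Check values of n near the boundary:
  n = 861: C(861, 8) = 7250034996615275865; 7250034996615275865 < 7450580596923828125? YES
  n = 862: C(862, 8) = 7317951015318931845; 7317951015318931845 < 7450580596923828125? YES
  n = 863: C(863, 8) = 7386423071602617757; 7386423071602617757 < 7450580596923828125? YES
  n = 864: C(864, 8) = 7455455062926006708; 7455455062926006708 < 7450580596923828125? NO
The largest n with C(n, 8) < 7450580596923828125 is n = 863 (where E[X] = 7386423071602617757/7450580596923828125 ≈ 0.991389). Hence R_5(8) > 863, i.e. R_5(8) ≥ 864.

Largest n = 863; hence R_5(8) > 863.


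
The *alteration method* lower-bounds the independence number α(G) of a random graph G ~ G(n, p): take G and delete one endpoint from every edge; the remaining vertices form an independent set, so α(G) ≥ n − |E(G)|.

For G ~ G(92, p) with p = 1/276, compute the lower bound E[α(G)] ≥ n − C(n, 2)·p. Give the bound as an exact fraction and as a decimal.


E[|E(G)|] = C(92, 2)·p = 4186 · (1/276) = 91/6.
E[α(G)] ≥ n − E[|E(G)|] = 92 − 91/6 = 461/6.
Numerically: ≈ 76.833333.
(This is only a lower bound; the true E[α(G)] may be larger.)

E[α(G)] ≥ 461/6 ≈ 76.833333.


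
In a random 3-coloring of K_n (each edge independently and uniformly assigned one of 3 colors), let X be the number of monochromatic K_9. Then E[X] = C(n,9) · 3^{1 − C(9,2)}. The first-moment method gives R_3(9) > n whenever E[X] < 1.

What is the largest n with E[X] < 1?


We need C(n, 9) · 3^{1 − 36} < 1, i.e. C(n, 9) < 3^{36 − 1} = 50031545098999707.
Check values of n near the boundary:
  n = 295: C(295, 9) = 41221140106119260; 41221140106119260 < 50031545098999707? YES
  n = 296: C(296, 9) = 42513789098994080; 42513789098994080 < 50031545098999707? YES
  n = 297: C(297, 9) = 43842345008337645; 43842345008337645 < 50031545098999707? YES
  n = 298: C(298, 9) = 45207677551849890; 45207677551849890 < 50031545098999707? YES
  n = 299: C(299, 9) = 46610674441390059; 46610674441390059 < 50031545098999707? YES
  n = 300: C(300, 9) = 48052241692154700; 48052241692154700 < 50031545098999707? YES
  n = 301: C(301, 9) = 49533303936090975; 49533303936090975 < 50031545098999707? YES
  n = 302: C(302, 9) = 51054804739588650; 51054804739588650 < 50031545098999707? NO
The largest n with C(n, 9) < 50031545098999707 is n = 301 (where E[X] = 16511101312030325/16677181699666569 ≈ 0.990041). Hence R_3(9) > 301, i.e. R_3(9) ≥ 302.

Largest n = 301; hence R_3(9) > 301.


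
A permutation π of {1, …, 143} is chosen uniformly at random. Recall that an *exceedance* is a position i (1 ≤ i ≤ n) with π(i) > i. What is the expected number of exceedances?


Write X = Σ_{i=1}^{143} X_i, where X_i = 1_{π(i) > i}.
For each fixed i, π(i) is uniform over {1, …, 143} (marginal of a uniform permutation), so P[π(i) > i] = (n − i)/n. Summing: Σ_{i=1}^{143} (n − i)/n = (0 + 1 + … + 142)/143 = 143(143 − 1)/(2·143) = (143 − 1)/2.
Hence E[X] = Σ_{i=1}^{143} (143 − i)/143 = 71 ≈ 71.000000.

E[X] = 71 = 71.000000.


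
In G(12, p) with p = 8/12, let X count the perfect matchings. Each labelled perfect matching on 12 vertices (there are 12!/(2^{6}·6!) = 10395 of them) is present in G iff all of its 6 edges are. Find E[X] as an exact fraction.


K_12 has 12!/(2^{6}·6!) = 10395 labelled perfect matchings.
For each such perfect matching H, let X_H = 1 if all 6 edges of H are present in G. Then P[X_H = 1] = p^{6} = (2/3)^{6} = 64/729.
By linearity: E[X] = Σ_H E[X_H] = 10395 · p^{6} = 10395 · 64/729 = 24640/27.
Numerically: E[X] ≈ 912.593.

E[X] = 10395 · (2/3)^{6} = 24640/27 ≈ 912.593.


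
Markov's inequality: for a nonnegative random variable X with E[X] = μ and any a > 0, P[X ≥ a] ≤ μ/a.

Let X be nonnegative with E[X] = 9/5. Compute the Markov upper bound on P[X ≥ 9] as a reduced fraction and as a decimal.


μ = E[X] = 9/5, a = 9.
Markov: P[X ≥ 9] ≤ μ/a = (9/5)/9 = 1/5.
Numerically: ≈ 0.2000.
(Since a = 9 > μ = 1.8000, the bound 1/5 is < 1 and informative.)

P[X ≥ 9] ≤ 1/5 ≈ 0.2000.


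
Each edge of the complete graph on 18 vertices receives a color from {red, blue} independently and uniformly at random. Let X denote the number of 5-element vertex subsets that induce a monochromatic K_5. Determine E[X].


Let X = Σ_S X_S over the C(18, 5) = 8568 subsets S of size 5, where X_S = 1 if the K_5 on S is monochromatic.
For a fixed S, the K_5 on S has C(5, 2) = 10 edges. P[all 10 edges red] = (1/2)^10, and likewise for blue, so P[monochromatic] = 2·(1/2)^10 = 2^{1 − 10} = 1/512.
By linearity of expectation: E[X] = C(18, 5) · 2^{1 − 10} = 8568 · 1/512 = 1071/64.
Numerically: E[X] ≈ 16.7344.

E[X] = C(18,5)·2^(1−C(5,2)) = 1071/64 ≈ 16.7344.


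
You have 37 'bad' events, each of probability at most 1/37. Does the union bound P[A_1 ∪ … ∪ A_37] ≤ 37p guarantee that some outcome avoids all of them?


Union bound: P[∪_{i=1}^{37} A_i] ≤ Σ_i P[A_i] ≤ 37·p = 37·(1/37) = 1.
Numerically: 1 ≈ 1.000000.
Is 1 < 1? NO.
Since the bound 1 is ≥ 1, the union bound is uninformative here; it does NOT by itself certify existence.

37·p = 1 ≈ 1.000000; existence NOT certified by the union bound.


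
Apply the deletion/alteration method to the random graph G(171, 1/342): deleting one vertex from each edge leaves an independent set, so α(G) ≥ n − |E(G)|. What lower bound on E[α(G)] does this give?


E[|E(G)|] = C(171, 2)·p = 14535 · (1/342) = 85/2.
E[α(G)] ≥ n − E[|E(G)|] = 171 − 85/2 = 257/2.
Numerically: ≈ 128.5000.
(This is only a lower bound; the true E[α(G)] may be larger.)

E[α(G)] ≥ 257/2 ≈ 128.5000.


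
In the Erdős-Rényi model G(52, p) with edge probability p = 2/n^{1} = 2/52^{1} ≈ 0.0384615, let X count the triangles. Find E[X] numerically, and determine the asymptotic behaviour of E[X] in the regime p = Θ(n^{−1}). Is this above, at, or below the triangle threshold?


Number of potential triangles: C(52, 3) = 22100.
Each occurs with probability p³ ≈ (0.0384615)³ ≈ 5.68957670e-05.
By linearity: E[X] = C(52, 3)·p³ ≈ 22100 · 5.68957670e-05 ≈ 1.257396.
Here α = 1, so p = 2/n is exactly at the triangle threshold p ~ 1/n. Asymptotically E[X] → c³/6 = 2³/6 = 4/3 ≈ 1.333333, a bounded constant. In this regime the triangle count is asymptotically Poisson(c³/6).

E[X] ≈ 1.257396; in regime p = Θ(1/n^{1}) E[X] stays bounded (at the triangle threshold p ~ 1/n).


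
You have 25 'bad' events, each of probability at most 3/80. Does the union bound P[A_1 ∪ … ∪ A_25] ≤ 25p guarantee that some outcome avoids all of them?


Union bound: P[∪_{i=1}^{25} A_i] ≤ Σ_i P[A_i] ≤ 25·p = 25·(3/80) = 15/16.
Numerically: 15/16 ≈ 0.937500.
Is 15/16 < 1? YES.
Since P[∪ A_i] ≤ 15/16 < 1, the complement has P[∩ A_i^c] ≥ 1 − 15/16 = 1/16 > 0, so some outcome avoids every A_i.

25·p = 15/16 ≈ 0.937500; existence CERTIFIED by the union bound.


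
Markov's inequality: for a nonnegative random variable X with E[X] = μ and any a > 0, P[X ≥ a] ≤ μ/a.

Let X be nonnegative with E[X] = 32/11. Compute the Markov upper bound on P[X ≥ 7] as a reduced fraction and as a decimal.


μ = E[X] = 32/11, a = 7.
Markov: P[X ≥ 7] ≤ μ/a = (32/11)/7 = 32/77.
Numerically: ≈ 0.415584.
(Since a = 7 > μ = 2.909091, the bound 32/77 is < 1 and informative.)

P[X ≥ 7] ≤ 32/77 ≈ 0.415584.


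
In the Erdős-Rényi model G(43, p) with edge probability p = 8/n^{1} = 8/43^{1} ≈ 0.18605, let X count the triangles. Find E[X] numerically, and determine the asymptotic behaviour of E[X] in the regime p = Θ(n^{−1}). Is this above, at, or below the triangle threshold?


Number of potential triangles: C(43, 3) = 12341.
Each occurs with probability p³ ≈ (0.18605)³ ≈ 6.4396846e-03.
By linearity: E[X] = C(43, 3)·p³ ≈ 12341 · 6.4396846e-03 ≈ 79.47215.
Here α = 1, so p = 8/n is exactly at the triangle threshold p ~ 1/n. Asymptotically E[X] → c³/6 = 8³/6 = 256/3 ≈ 85.33333, a bounded constant. In this regime the triangle count is asymptotically Poisson(c³/6).

E[X] ≈ 79.47215; in regime p = Θ(1/n^{1}) E[X] stays bounded (at the triangle threshold p ~ 1/n).


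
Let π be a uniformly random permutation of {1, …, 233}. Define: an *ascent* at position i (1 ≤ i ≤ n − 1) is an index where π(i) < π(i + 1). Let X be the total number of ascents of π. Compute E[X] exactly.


Write X = Σ X_I over i = 1, …, 232, with X_I the indicator of one ascent.
There are 232 indicators.
For each fixed i, the pair (π(i), π(i+1)) is a uniformly random ordered pair of distinct values from {1, …, 233}; by symmetry P[π(i) < π(i+1)] = 1/2.
By linearity: E[X] = 232 · (1/2) = (233 − 1) · (1/2) = 116 ≈ 116.000000.

E[X] = 116 = 116.000000.


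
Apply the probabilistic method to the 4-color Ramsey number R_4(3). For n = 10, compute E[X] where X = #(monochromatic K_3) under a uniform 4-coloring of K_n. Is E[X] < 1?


E[X] = C(10, 3) · 4^{1 − 3} = 120 · 4^{−2} = 120/16.
As a reduced fraction: E[X] = 15/2 ≈ 7.5000000.
Is E[X] < 1? NO.
Since E[X] ≥ 1, the first-moment bound is inconclusive at n = 10; it does NOT by itself certify R_4(3) > 10.

E[X] = 15/2 ≈ 7.5000000; E[X] ≥ 1; first-moment method inconclusive here.


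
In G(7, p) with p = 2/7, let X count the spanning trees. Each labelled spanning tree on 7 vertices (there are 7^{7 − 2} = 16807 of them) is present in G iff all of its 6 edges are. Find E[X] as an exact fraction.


K_7 has 7^{7 − 2} = 16807 labelled spanning trees.
For each such spanning tree H, let X_H = 1 if all 6 edges of H are present in G. Then P[X_H = 1] = p^{6} = (2/7)^{6} = 64/117649.
By linearity of expectation: E[X] = Σ_H E[X_H] = 16807 · p^{6} = 16807 · 64/117649 = 64/7.
Numerically: E[X] ≈ 9.14286.

E[X] = 16807 · (2/7)^{6} = 64/7 ≈ 9.14286.


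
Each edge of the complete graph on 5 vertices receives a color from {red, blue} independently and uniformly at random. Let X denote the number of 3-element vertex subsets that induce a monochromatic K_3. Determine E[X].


Let X = Σ_S X_S over the C(5, 3) = 10 subsets S of size 3, where X_S = 1 if the K_3 on S is monochromatic.
For a fixed S, the K_3 on S has C(3, 2) = 3 edges. P[all 3 edges red] = (1/2)^3, and likewise for blue, so P[monochromatic] = 2·(1/2)^3 = 2^{1 − 3} = 1/4.
By linearity of expectation: E[X] = C(5, 3) · 2^{1 − 3} = 10 · 1/4 = 5/2.
Numerically: E[X] ≈ 2.5000.

E[X] = C(5,3)·2^(1−C(3,2)) = 5/2 ≈ 2.5000.


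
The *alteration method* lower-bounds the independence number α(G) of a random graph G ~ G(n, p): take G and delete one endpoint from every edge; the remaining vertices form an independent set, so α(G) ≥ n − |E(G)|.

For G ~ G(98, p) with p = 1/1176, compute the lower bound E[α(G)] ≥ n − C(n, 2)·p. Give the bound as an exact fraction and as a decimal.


E[|E(G)|] = C(98, 2)·p = 4753 · (1/1176) = 97/24.
E[α(G)] ≥ n − E[|E(G)|] = 98 − 97/24 = 2255/24.
Numerically: ≈ 93.958333.
(This is only a lower bound; the true E[α(G)] may be larger.)

E[α(G)] ≥ 2255/24 ≈ 93.958333.


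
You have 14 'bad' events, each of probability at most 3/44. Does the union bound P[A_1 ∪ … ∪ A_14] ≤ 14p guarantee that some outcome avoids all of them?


Union bound: P[∪_{i=1}^{14} A_i] ≤ Σ_i P[A_i] ≤ 14·p = 14·(3/44) = 21/22.
Numerically: 21/22 ≈ 0.9545.
Is 21/22 < 1? YES.
Since P[∪ A_i] ≤ 21/22 < 1, the complement has P[∩ A_i^c] ≥ 1 − 21/22 = 1/22 > 0, so some outcome avoids every A_i.

14·p = 21/22 ≈ 0.9545; existence CERTIFIED by the union bound.


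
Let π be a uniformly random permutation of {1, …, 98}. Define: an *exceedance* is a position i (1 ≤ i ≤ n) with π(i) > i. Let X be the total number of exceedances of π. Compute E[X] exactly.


Write X = Σ_{i=1}^{98} X_i, where X_i = 1_{π(i) > i}.
For each fixed i, π(i) is uniform over {1, …, 98} (marginal of a uniform permutation), so P[π(i) > i] = (n − i)/n. Summing: Σ_{i=1}^{98} (n − i)/n = (0 + 1 + … + 97)/98 = 98(98 − 1)/(2·98) = (98 − 1)/2.
Hence E[X] = Σ_{i=1}^{98} (98 − i)/98 = 97/2 ≈ 48.50000.

E[X] = 97/2 = 48.50000.


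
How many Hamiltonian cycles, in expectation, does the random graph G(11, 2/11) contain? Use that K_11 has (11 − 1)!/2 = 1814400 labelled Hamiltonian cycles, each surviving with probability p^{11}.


K_11 has (11 − 1)!/2 = 1814400 labelled Hamiltonian cycles.
For each such Hamiltonian cycle H, let X_H = 1 if all 11 edges of H are present in G. Then P[X_H = 1] = p^{11} = (2/11)^{11} = 2048/285311670611.
Summing the indicators: E[X] = Σ_H E[X_H] = 1814400 · p^{11} = 1814400 · 2048/285311670611 = 3715891200/285311670611.
Numerically: E[X] ≈ 0.013024.

E[X] = 1814400 · (2/11)^{11} = 3715891200/285311670611 ≈ 0.013024.


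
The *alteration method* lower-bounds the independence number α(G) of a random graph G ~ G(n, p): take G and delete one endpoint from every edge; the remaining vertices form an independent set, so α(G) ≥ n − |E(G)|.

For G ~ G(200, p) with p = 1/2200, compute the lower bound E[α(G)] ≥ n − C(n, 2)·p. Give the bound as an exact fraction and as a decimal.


E[|E(G)|] = C(200, 2)·p = 19900 · (1/2200) = 199/22.
E[α(G)] ≥ n − E[|E(G)|] = 200 − 199/22 = 4201/22.
Numerically: ≈ 190.954545.
(This is only a lower bound; the true E[α(G)] may be larger.)

E[α(G)] ≥ 4201/22 ≈ 190.954545.


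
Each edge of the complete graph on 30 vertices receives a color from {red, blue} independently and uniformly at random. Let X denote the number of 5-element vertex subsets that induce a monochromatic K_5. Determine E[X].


Let X = Σ_S X_S over the C(30, 5) = 142506 subsets S of size 5, where X_S = 1 if the K_5 on S is monochromatic.
For a fixed S, the K_5 on S has C(5, 2) = 10 edges. P[all 10 edges red] = (1/2)^10, and likewise for blue, so P[monochromatic] = 2·(1/2)^10 = 2^{1 − 10} = 1/512.
Summing: E[X] = C(30, 5) · 2^{1 − 10} = 142506 · 1/512 = 71253/256.
Numerically: E[X] ≈ 278.332031.

E[X] = C(30,5)·2^(1−C(5,2)) = 71253/256 ≈ 278.332031.


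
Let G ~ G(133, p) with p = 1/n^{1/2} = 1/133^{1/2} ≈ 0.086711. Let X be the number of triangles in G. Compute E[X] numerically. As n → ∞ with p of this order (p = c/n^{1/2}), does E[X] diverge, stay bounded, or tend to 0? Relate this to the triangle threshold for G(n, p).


Number of potential triangles: C(133, 3) = 383306.
Each occurs with probability p³ ≈ (0.086711)³ ≈ 6.5196238e-04.
By linearity: E[X] = C(133, 3)·p³ ≈ 383306 · 6.5196238e-04 ≈ 249.90109.
Since α = 1/2 < 1, p = c/n^{1/2} ≫ 1/n is above the triangle threshold p ~ 1/n. Asymptotically E[X] ~ (c³/6)·n^{3(1−α)} = (1³/6)·n^{1.5} → ∞; triangles are abundant w.h.p.

E[X] ≈ 249.90109; in regime p = Θ(1/n^{1/2}) E[X] diverges (above the triangle threshold p ~ 1/n).


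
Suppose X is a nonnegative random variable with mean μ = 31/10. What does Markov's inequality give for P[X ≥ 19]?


μ = E[X] = 31/10, a = 19.
Markov: P[X ≥ 19] ≤ μ/a = (31/10)/19 = 31/190.
Numerically: ≈ 0.1632.
(Since a = 19 > μ = 3.1000, the bound 31/190 is < 1 and informative.)

P[X ≥ 19] ≤ 31/190 ≈ 0.1632.


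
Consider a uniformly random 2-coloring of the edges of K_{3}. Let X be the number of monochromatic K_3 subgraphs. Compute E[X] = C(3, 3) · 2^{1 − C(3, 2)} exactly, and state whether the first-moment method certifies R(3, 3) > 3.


E[X] = C(3, 3) · 2^{1 − 3} = 1 · 2^{−2} = 1/4.
As a reduced fraction: E[X] = 1/4 ≈ 0.25000.
Is E[X] < 1? YES.
Since E[X] < 1, there exists a 2-coloring of K_{3} with no monochromatic K_3; hence R(3, 3) > 3.

E[X] = 1/4 ≈ 0.25000; E[X] < 1, so R(3, 3) > 3.


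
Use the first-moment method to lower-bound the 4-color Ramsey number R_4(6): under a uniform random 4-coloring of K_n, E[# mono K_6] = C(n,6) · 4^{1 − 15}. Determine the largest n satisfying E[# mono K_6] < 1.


We need C(n, 6) · 4^{1 − 15} < 1, i.e. C(n, 6) < 4^{15 − 1} = 268435456.
Check values of n near the boundary:
  n = 73: C(73, 6) = 170230452; 170230452 < 268435456? YES
  n = 74: C(74, 6) = 185250786; 185250786 < 268435456? YES
  n = 75: C(75, 6) = 201359550; 201359550 < 268435456? YES
  n = 76: C(76, 6) = 218618940; 218618940 < 268435456? YES
  n = 77: C(77, 6) = 237093780; 237093780 < 268435456? YES
  n = 78: C(78, 6) = 256851595; 256851595 < 268435456? YES
  n = 79: C(79, 6) = 277962685; 277962685 < 268435456? NO
The largest n with C(n, 6) < 268435456 is n = 78 (where E[X] = 256851595/268435456 ≈ 0.957). Hence R_4(6) > 78, i.e. R_4(6) ≥ 79.

Largest n = 78; hence R_4(6) > 78.


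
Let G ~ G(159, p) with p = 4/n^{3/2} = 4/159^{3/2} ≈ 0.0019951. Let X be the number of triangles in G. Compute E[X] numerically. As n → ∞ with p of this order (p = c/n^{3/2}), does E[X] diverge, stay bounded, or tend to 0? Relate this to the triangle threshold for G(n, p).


Number of potential triangles: C(159, 3) = 657359.
Each occurs with probability p³ ≈ (0.0019951)³ ≈ 7.94132399e-09.
By linearity: E[X] = C(159, 3)·p³ ≈ 657359 · 7.94132399e-09 ≈ 0.005220.
Since α = 3/2 > 1, p = c/n^{3/2} = o(1/n) is below the triangle threshold p ~ 1/n. Asymptotically E[X] ~ (c³/6)·n^{3(1−α)} = (4³/6)·n^{-1.5} → 0, so by Markov's inequality G has no triangles w.h.p.

E[X] ≈ 0.005220; in regime p = Θ(1/n^{3/2}) E[X] tends to 0 (below the triangle threshold p ~ 1/n).


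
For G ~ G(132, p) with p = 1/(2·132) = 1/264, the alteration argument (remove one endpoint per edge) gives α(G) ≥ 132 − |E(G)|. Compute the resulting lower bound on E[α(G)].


E[|E(G)|] = C(132, 2)·p = 8646 · (1/264) = 131/4.
E[α(G)] ≥ n − E[|E(G)|] = 132 − 131/4 = 397/4.
Numerically: ≈ 99.250000.
(This is only a lower bound; the true E[α(G)] may be larger.)

E[α(G)] ≥ 397/4 ≈ 99.250000.


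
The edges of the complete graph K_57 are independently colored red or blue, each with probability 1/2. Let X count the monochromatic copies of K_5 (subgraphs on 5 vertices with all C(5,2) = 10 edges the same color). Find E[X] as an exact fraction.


Let X = Σ_S X_S over the C(57, 5) = 4187106 subsets S of size 5, where X_S = 1 if the K_5 on S is monochromatic.
For a fixed S, the K_5 on S has C(5, 2) = 10 edges. P[all 10 edges red] = (1/2)^10, and likewise for blue, so P[monochromatic] = 2·(1/2)^10 = 2^{1 − 10} = 1/512.
Summing: E[X] = C(57, 5) · 2^{1 − 10} = 4187106 · 1/512 = 2093553/256.
Numerically: E[X] ≈ 8177.94141.

E[X] = C(57,5)·2^(1−C(5,2)) = 2093553/256 ≈ 8177.94141.


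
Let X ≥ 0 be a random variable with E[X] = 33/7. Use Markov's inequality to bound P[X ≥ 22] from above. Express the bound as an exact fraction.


μ = E[X] = 33/7, a = 22.
Markov: P[X ≥ 22] ≤ μ/a = (33/7)/22 = 3/14.
Numerically: ≈ 0.21429.
(Since a = 22 > μ = 4.71429, the bound 3/14 is < 1 and informative.)

P[X ≥ 22] ≤ 3/14 ≈ 0.21429.


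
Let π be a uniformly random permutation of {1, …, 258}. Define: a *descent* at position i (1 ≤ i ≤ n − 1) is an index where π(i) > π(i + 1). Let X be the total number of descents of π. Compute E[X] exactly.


Write X = Σ X_I over i = 1, …, 257, with X_I the indicator of one descent.
There are 257 indicators.
For each fixed i, the pair (π(i), π(i+1)) is a uniformly random ordered pair of distinct values from {1, …, 258}; by symmetry P[π(i) > π(i+1)] = 1/2.
By linearity: E[X] = 257 · (1/2) = (258 − 1) · (1/2) = 257/2 ≈ 128.5000.

E[X] = 257/2 = 128.5000.


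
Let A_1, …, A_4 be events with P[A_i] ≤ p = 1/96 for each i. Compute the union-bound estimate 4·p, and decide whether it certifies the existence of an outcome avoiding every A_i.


Union bound: P[∪_{i=1}^{4} A_i] ≤ Σ_i P[A_i] ≤ 4·p = 4·(1/96) = 1/24.
Numerically: 1/24 ≈ 0.0417.
Is 1/24 < 1? YES.
Since P[∪ A_i] ≤ 1/24 < 1, the complement has P[∩ A_i^c] ≥ 1 − 1/24 = 23/24 > 0, so some outcome avoids every A_i.

4·p = 1/24 ≈ 0.0417; existence CERTIFIED by the union bound.


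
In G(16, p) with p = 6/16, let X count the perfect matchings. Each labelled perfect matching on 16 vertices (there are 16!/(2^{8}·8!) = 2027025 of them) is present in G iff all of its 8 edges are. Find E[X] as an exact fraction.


K_16 has 16!/(2^{8}·8!) = 2027025 labelled perfect matchings.
For each such perfect matching H, let X_H = 1 if all 8 edges of H are present in G. Then P[X_H = 1] = p^{8} = (3/8)^{8} = 6561/16777216.
Summing the indicators: E[X] = Σ_H E[X_H] = 2027025 · p^{8} = 2027025 · 6561/16777216 = 13299311025/16777216.
Numerically: E[X] ≈ 792.7.

E[X] = 2027025 · (3/8)^{8} = 13299311025/16777216 ≈ 792.7.


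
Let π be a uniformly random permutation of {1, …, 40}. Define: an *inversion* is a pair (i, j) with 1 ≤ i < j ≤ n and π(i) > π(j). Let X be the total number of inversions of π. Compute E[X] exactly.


Write X = Σ X_I over the C(40, 2) = 780 pairs i < j, with X_I the indicator of one inversion.
There are 780 indicators.
For each fixed pair i < j, the values π(i) and π(j) are two distinct elements of {1, …, 40} in uniformly random order; by symmetry P[π(i) > π(j)] = 1/2.
By linearity: E[X] = 780 · (1/2) = C(40, 2) · (1/2) = 780/2 = 390 ≈ 390.00000.

E[X] = 390 = 390.00000.


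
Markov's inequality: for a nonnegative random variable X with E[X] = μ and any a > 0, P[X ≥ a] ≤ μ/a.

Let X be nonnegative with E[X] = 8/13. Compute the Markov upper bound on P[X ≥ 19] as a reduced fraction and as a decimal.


μ = E[X] = 8/13, a = 19.
Markov: P[X ≥ 19] ≤ μ/a = (8/13)/19 = 8/247.
Numerically: ≈ 0.032389.
(Since a = 19 > μ = 0.615385, the bound 8/247 is < 1 and informative.)

P[X ≥ 19] ≤ 8/247 ≈ 0.032389.


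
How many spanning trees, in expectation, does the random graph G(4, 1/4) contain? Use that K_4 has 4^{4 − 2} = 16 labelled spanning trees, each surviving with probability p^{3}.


K_4 has 4^{4 − 2} = 16 labelled spanning trees.
For each such spanning tree H, let X_H = 1 if all 3 edges of H are present in G. Then P[X_H = 1] = p^{3} = (1/4)^{3} = 1/64.
By linearity of expectation: E[X] = Σ_H E[X_H] = 16 · p^{3} = 16 · 1/64 = 1/4.
Numerically: E[X] ≈ 0.25.

E[X] = 16 · (1/4)^{3} = 1/4 ≈ 0.25.


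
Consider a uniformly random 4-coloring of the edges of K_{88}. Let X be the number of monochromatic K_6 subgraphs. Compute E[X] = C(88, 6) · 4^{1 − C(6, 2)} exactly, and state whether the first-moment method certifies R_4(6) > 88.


E[X] = C(88, 6) · 4^{1 − 15} = 541931236 · 4^{−14} = 541931236/268435456.
As a reduced fraction: E[X] = 135482809/67108864 ≈ 2.0189.
Is E[X] < 1? NO.
Since E[X] ≥ 1, the first-moment bound is inconclusive at n = 88; it does NOT by itself certify R_4(6) > 88.

E[X] = 135482809/67108864 ≈ 2.0189; E[X] ≥ 1; first-moment method inconclusive here.


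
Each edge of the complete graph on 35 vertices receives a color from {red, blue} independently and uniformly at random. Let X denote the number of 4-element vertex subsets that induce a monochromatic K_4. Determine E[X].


Let X = Σ_S X_S over the C(35, 4) = 52360 subsets S of size 4, where X_S = 1 if the K_4 on S is monochromatic.
For a fixed S, the K_4 on S has C(4, 2) = 6 edges. P[all 6 edges red] = (1/2)^6, and likewise for blue, so P[monochromatic] = 2·(1/2)^6 = 2^{1 − 6} = 1/32.
Summing: E[X] = C(35, 4) · 2^{1 − 6} = 52360 · 1/32 = 6545/4.
Numerically: E[X] ≈ 1636.250.

E[X] = C(35,4)·2^(1−C(4,2)) = 6545/4 ≈ 1636.250.


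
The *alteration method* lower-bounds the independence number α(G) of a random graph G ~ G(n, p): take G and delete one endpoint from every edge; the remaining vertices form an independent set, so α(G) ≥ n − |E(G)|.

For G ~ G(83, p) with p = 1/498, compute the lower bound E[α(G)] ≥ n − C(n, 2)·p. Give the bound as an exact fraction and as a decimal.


E[|E(G)|] = C(83, 2)·p = 3403 · (1/498) = 41/6.
E[α(G)] ≥ n − E[|E(G)|] = 83 − 41/6 = 457/6.
Numerically: ≈ 76.166667.
(This is only a lower bound; the true E[α(G)] may be larger.)

E[α(G)] ≥ 457/6 ≈ 76.166667.


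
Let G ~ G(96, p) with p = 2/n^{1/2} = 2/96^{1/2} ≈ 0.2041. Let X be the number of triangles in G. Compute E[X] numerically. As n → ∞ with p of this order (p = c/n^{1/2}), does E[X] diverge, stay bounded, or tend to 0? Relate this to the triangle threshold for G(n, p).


Number of potential triangles: C(96, 3) = 142880.
Each occurs with probability p³ ≈ (0.2041)³ ≈ 8.505173e-03.
By linearity: E[X] = C(96, 3)·p³ ≈ 142880 · 8.505173e-03 ≈ 1215.2191.
Since α = 1/2 < 1, p = c/n^{1/2} ≫ 1/n is above the triangle threshold p ~ 1/n. Asymptotically E[X] ~ (c³/6)·n^{3(1−α)} = (2³/6)·n^{1.5} → ∞; triangles are abundant w.h.p.

E[X] ≈ 1215.2191; in regime p = Θ(1/n^{1/2}) E[X] diverges (above the triangle threshold p ~ 1/n).


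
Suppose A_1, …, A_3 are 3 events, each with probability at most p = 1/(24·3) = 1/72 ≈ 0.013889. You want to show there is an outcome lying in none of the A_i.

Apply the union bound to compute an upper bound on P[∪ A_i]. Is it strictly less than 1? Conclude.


Union bound: P[∪_{i=1}^{3} A_i] ≤ Σ_i P[A_i] ≤ 3·p = 3·(1/72) = 1/24.
Numerically: 1/24 ≈ 0.041667.
Is 1/24 < 1? YES.
Since P[∪ A_i] ≤ 1/24 < 1, the complement has P[∩ A_i^c] ≥ 1 − 1/24 = 23/24 > 0, so some outcome avoids every A_i.

3·p = 1/24 ≈ 0.041667; existence CERTIFIED by the union bound.


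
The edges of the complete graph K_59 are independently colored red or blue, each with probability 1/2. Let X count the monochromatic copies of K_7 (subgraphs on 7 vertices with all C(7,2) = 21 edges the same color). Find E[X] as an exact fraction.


Let X = Σ_S X_S over the C(59, 7) = 341149446 subsets S of size 7, where X_S = 1 if the K_7 on S is monochromatic.
For a fixed S, the K_7 on S has C(7, 2) = 21 edges. P[all 21 edges red] = (1/2)^21, and likewise for blue, so P[monochromatic] = 2·(1/2)^21 = 2^{1 − 21} = 1/1048576.
By linearity: E[X] = C(59, 7) · 2^{1 − 21} = 341149446 · 1/1048576 = 170574723/524288.
Numerically: E[X] ≈ 325.3455.

E[X] = C(59,7)·2^(1−C(7,2)) = 170574723/524288 ≈ 325.3455.


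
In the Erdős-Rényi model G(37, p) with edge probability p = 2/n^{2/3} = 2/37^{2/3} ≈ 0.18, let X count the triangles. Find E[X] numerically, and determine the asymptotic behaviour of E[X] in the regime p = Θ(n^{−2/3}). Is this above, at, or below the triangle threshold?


Number of potential triangles: C(37, 3) = 7770.
Each occurs with probability p³ ≈ (0.18)³ ≈ 5.84368e-03.
By linearity: E[X] = C(37, 3)·p³ ≈ 7770 · 5.84368e-03 ≈ 45.405.
Since α = 2/3 < 1, p = c/n^{2/3} ≫ 1/n is above the triangle threshold p ~ 1/n. Asymptotically E[X] ~ (c³/6)·n^{3(1−α)} = (2³/6)·n^{1} → ∞; triangles are abundant w.h.p.

E[X] ≈ 45.405; in regime p = Θ(1/n^{2/3}) E[X] diverges (above the triangle threshold p ~ 1/n).


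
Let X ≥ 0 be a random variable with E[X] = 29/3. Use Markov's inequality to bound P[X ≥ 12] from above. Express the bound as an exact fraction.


μ = E[X] = 29/3, a = 12.
Markov: P[X ≥ 12] ≤ μ/a = (29/3)/12 = 29/36.
Numerically: ≈ 0.8056.
(Since a = 12 > μ = 9.6667, the bound 29/36 is < 1 and informative.)

P[X ≥ 12] ≤ 29/36 ≈ 0.8056.
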